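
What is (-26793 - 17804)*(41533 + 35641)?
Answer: -3441728878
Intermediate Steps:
(-26793 - 17804)*(41533 + 35641) = -44597*77174 = -3441728878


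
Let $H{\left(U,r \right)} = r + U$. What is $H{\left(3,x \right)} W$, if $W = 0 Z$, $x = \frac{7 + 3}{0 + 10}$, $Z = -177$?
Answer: $0$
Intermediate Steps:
$x = 1$ ($x = \frac{10}{10} = 10 \cdot \frac{1}{10} = 1$)
$H{\left(U,r \right)} = U + r$
$W = 0$ ($W = 0 \left(-177\right) = 0$)
$H{\left(3,x \right)} W = \left(3 + 1\right) 0 = 4 \cdot 0 = 0$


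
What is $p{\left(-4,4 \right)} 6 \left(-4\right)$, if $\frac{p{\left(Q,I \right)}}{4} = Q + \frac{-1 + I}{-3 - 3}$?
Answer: $432$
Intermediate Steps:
$p{\left(Q,I \right)} = \frac{2}{3} + 4 Q - \frac{2 I}{3}$ ($p{\left(Q,I \right)} = 4 \left(Q + \frac{-1 + I}{-3 - 3}\right) = 4 \left(Q + \frac{-1 + I}{-6}\right) = 4 \left(Q + \left(-1 + I\right) \left(- \frac{1}{6}\right)\right) = 4 \left(Q - \left(- \frac{1}{6} + \frac{I}{6}\right)\right) = 4 \left(\frac{1}{6} + Q - \frac{I}{6}\right) = \frac{2}{3} + 4 Q - \frac{2 I}{3}$)
$p{\left(-4,4 \right)} 6 \left(-4\right) = \left(\frac{2}{3} + 4 \left(-4\right) - \frac{8}{3}\right) 6 \left(-4\right) = \left(\frac{2}{3} - 16 - \frac{8}{3}\right) \left(-24\right) = \left(-18\right) \left(-24\right) = 432$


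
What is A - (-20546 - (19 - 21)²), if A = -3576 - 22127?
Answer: -5153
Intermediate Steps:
A = -25703
A - (-20546 - (19 - 21)²) = -25703 - (-20546 - (19 - 21)²) = -25703 - (-20546 - 1*(-2)²) = -25703 - (-20546 - 1*4) = -25703 - (-20546 - 4) = -25703 - 1*(-20550) = -25703 + 20550 = -5153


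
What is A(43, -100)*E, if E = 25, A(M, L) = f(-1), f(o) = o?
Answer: -25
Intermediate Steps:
A(M, L) = -1
A(43, -100)*E = -1*25 = -25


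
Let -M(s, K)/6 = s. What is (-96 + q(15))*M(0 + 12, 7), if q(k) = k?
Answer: 5832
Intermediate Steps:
M(s, K) = -6*s
(-96 + q(15))*M(0 + 12, 7) = (-96 + 15)*(-6*(0 + 12)) = -(-486)*12 = -81*(-72) = 5832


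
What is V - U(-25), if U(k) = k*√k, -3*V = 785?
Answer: -785/3 + 125*I ≈ -261.67 + 125.0*I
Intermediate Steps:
V = -785/3 (V = -⅓*785 = -785/3 ≈ -261.67)
U(k) = k^(3/2)
V - U(-25) = -785/3 - (-25)^(3/2) = -785/3 - (-125)*I = -785/3 + 125*I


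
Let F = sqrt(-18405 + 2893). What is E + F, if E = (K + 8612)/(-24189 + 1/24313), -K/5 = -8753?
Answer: -97957077/45239012 + 2*I*sqrt(3878) ≈ -2.1653 + 124.55*I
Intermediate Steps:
K = 43765 (K = -5*(-8753) = 43765)
E = -97957077/45239012 (E = (43765 + 8612)/(-24189 + 1/24313) = 52377/(-24189 + 1/24313) = 52377/(-588107156/24313) = 52377*(-24313/588107156) = -97957077/45239012 ≈ -2.1653)
F = 2*I*sqrt(3878) (F = sqrt(-15512) = 2*I*sqrt(3878) ≈ 124.55*I)
E + F = -97957077/45239012 + 2*I*sqrt(3878)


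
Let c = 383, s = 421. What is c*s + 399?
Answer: 161642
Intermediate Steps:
c*s + 399 = 383*421 + 399 = 161243 + 399 = 161642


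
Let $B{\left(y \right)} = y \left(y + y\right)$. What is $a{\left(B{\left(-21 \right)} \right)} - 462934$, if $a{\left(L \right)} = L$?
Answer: $-462052$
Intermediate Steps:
$B{\left(y \right)} = 2 y^{2}$ ($B{\left(y \right)} = y 2 y = 2 y^{2}$)
$a{\left(B{\left(-21 \right)} \right)} - 462934 = 2 \left(-21\right)^{2} - 462934 = 2 \cdot 441 - 462934 = 882 - 462934 = -462052$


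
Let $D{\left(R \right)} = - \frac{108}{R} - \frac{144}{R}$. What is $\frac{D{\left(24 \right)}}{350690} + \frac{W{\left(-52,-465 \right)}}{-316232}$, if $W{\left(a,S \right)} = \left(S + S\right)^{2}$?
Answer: $- \frac{75828775359}{27724850020} \approx -2.735$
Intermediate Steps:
$W{\left(a,S \right)} = 4 S^{2}$ ($W{\left(a,S \right)} = \left(2 S\right)^{2} = 4 S^{2}$)
$D{\left(R \right)} = - \frac{252}{R}$
$\frac{D{\left(24 \right)}}{350690} + \frac{W{\left(-52,-465 \right)}}{-316232} = \frac{\left(-252\right) \frac{1}{24}}{350690} + \frac{4 \left(-465\right)^{2}}{-316232} = \left(-252\right) \frac{1}{24} \cdot \frac{1}{350690} + 4 \cdot 216225 \left(- \frac{1}{316232}\right) = \left(- \frac{21}{2}\right) \frac{1}{350690} + 864900 \left(- \frac{1}{316232}\right) = - \frac{21}{701380} - \frac{216225}{79058} = - \frac{75828775359}{27724850020}$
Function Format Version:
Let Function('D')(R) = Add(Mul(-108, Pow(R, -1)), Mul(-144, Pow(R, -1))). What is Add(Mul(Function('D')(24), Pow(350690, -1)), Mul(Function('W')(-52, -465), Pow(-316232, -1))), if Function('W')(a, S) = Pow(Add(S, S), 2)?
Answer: Rational(-75828775359, 27724850020) ≈ -2.7350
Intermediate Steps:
Function('W')(a, S) = Mul(4, Pow(S, 2)) (Function('W')(a, S) = Pow(Mul(2, S), 2) = Mul(4, Pow(S, 2)))
Function('D')(R) = Mul(-252, Pow(R, -1))
Add(Mul(Function('D')(24), Pow(350690, -1)), Mul(Function('W')(-52, -465), Pow(-316232, -1))) = Add(Mul(Mul(-252, Pow(24, -1)), Pow(350690, -1)), Mul(Mul(4, Pow(-465, 2)), Pow(-316232, -1))) = Add(Mul(Mul(-252, Rational(1, 24)), Rational(1, 350690)), Mul(Mul(4, 216225), Rational(-1, 316232))) = Add(Mul(Rational(-21, 2), Rational(1, 350690)), Mul(864900, Rational(-1, 316232))) = Add(Rational(-21, 701380), Rational(-216225, 79058)) = Rational(-75828775359, 27724850020)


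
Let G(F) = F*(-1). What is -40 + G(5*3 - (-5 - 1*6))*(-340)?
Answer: 8800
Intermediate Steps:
G(F) = -F
-40 + G(5*3 - (-5 - 1*6))*(-340) = -40 - (5*3 - (-5 - 1*6))*(-340) = -40 - (15 - (-5 - 6))*(-340) = -40 - (15 - 1*(-11))*(-340) = -40 - (15 + 11)*(-340) = -40 - 1*26*(-340) = -40 - 26*(-340) = -40 + 8840 = 8800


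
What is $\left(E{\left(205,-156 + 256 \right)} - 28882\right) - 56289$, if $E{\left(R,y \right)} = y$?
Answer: $-85071$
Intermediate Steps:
$\left(E{\left(205,-156 + 256 \right)} - 28882\right) - 56289 = \left(\left(-156 + 256\right) - 28882\right) - 56289 = \left(100 - 28882\right) - 56289 = -28782 - 56289 = -85071$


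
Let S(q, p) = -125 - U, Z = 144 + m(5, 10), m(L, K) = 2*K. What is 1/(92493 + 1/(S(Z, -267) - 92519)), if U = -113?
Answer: 92531/8558469782 ≈ 1.0812e-5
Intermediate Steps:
Z = 164 (Z = 144 + 2*10 = 144 + 20 = 164)
S(q, p) = -12 (S(q, p) = -125 - 1*(-113) = -125 + 113 = -12)
1/(92493 + 1/(S(Z, -267) - 92519)) = 1/(92493 + 1/(-12 - 92519)) = 1/(92493 + 1/(-92531)) = 1/(92493 - 1/92531) = 1/(8558469782/92531) = 92531/8558469782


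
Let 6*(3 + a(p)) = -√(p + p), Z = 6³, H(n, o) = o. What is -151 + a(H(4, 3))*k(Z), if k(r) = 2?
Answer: -157 - √6/3 ≈ -157.82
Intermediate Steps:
Z = 216
a(p) = -3 - √2*√p/6 (a(p) = -3 + (-√(p + p))/6 = -3 + (-√(2*p))/6 = -3 + (-√2*√p)/6 = -3 - √2*√p/6)
-151 + a(H(4, 3))*k(Z) = -151 + (-3 - √2*√3/6)*2 = -151 + (-3 - √6/6)*2 = -151 + (-6 - √6/3) = -157 - √6/3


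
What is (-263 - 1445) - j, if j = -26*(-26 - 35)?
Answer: -3294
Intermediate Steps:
j = 1586 (j = -26*(-61) = 1586)
(-263 - 1445) - j = (-263 - 1445) - 1*1586 = -1708 - 1586 = -3294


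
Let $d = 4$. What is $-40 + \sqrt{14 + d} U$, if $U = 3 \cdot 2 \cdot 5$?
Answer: $-40 + 90 \sqrt{2} \approx 87.279$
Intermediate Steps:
$U = 30$ ($U = 6 \cdot 5 = 30$)
$-40 + \sqrt{14 + d} U = -40 + \sqrt{14 + 4} \cdot 30 = -40 + \sqrt{18} \cdot 30 = -40 + 3 \sqrt{2} \cdot 30 = -40 + 90 \sqrt{2}$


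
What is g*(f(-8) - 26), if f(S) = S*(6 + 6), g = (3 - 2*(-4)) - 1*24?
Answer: 1586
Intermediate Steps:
g = -13 (g = (3 + 8) - 24 = 11 - 24 = -13)
f(S) = 12*S (f(S) = S*12 = 12*S)
g*(f(-8) - 26) = -13*(12*(-8) - 26) = -13*(-96 - 26) = -13*(-122) = 1586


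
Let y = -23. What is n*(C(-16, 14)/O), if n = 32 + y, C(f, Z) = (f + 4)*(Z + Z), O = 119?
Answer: -432/17 ≈ -25.412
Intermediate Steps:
C(f, Z) = 2*Z*(4 + f) (C(f, Z) = (4 + f)*(2*Z) = 2*Z*(4 + f))
n = 9 (n = 32 - 23 = 9)
n*(C(-16, 14)/O) = 9*((2*14*(4 - 16))/119) = 9*((2*14*(-12))*(1/119)) = 9*(-336*1/119) = 9*(-48/17) = -432/17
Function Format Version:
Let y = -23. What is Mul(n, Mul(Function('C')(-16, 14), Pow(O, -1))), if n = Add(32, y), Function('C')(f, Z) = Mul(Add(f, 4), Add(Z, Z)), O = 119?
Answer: Rational(-432, 17) ≈ -25.412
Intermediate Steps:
Function('C')(f, Z) = Mul(2, Z, Add(4, f)) (Function('C')(f, Z) = Mul(Add(4, f), Mul(2, Z)) = Mul(2, Z, Add(4, f)))
n = 9 (n = Add(32, -23) = 9)
Mul(n, Mul(Function('C')(-16, 14), Pow(O, -1))) = Mul(9, Mul(Mul(2, 14, Add(4, -16)), Pow(119, -1))) = Mul(9, Mul(Mul(2, 14, -12), Rational(1, 119))) = Mul(9, Mul(-336, Rational(1, 119))) = Mul(9, Rational(-48, 17)) = Rational(-432, 17)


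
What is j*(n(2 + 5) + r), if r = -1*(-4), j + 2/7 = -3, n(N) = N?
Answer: -253/7 ≈ -36.143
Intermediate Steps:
j = -23/7 (j = -2/7 - 3 = -23/7 ≈ -3.2857)
r = 4
j*(n(2 + 5) + r) = -23*((2 + 5) + 4)/7 = -23*(7 + 4)/7 = -23/7*11 = -253/7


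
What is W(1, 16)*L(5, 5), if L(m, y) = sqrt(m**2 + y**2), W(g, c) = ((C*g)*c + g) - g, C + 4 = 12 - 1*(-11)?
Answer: 1520*sqrt(2) ≈ 2149.6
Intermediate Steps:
C = 19 (C = -4 + (12 - 1*(-11)) = -4 + (12 + 11) = -4 + 23 = 19)
W(g, c) = 19*c*g (W(g, c) = ((19*g)*c + g) - g = (19*c*g + g) - g = (g + 19*c*g) - g = 19*c*g)
W(1, 16)*L(5, 5) = (19*16*1)*sqrt(5**2 + 5**2) = 304*sqrt(25 + 25) = 304*sqrt(50) = 304*(5*sqrt(2)) = 1520*sqrt(2)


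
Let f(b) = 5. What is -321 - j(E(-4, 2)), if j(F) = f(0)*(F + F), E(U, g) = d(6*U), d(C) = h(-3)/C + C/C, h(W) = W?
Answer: -1329/4 ≈ -332.25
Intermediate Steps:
d(C) = 1 - 3/C (d(C) = -3/C + C/C = -3/C + 1 = 1 - 3/C)
E(U, g) = (-3 + 6*U)/(6*U) (E(U, g) = (-3 + 6*U)/((6*U)) = (1/(6*U))*(-3 + 6*U) = (-3 + 6*U)/(6*U))
j(F) = 10*F (j(F) = 5*(F + F) = 5*(2*F) = 10*F)
-321 - j(E(-4, 2)) = -321 - 10*(-½ - 4)/(-4) = -321 - 10*(-¼*(-9/2)) = -321 - 10*9/8 = -321 - 1*45/4 = -321 - 45/4 = -1329/4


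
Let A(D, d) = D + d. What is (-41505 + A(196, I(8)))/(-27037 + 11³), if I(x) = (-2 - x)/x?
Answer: 165241/102824 ≈ 1.6070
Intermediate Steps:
I(x) = (-2 - x)/x
(-41505 + A(196, I(8)))/(-27037 + 11³) = (-41505 + (196 + (-2 - 1*8)/8))/(-27037 + 11³) = (-41505 + (196 + (-2 - 8)/8))/(-27037 + 1331) = (-41505 + (196 + (⅛)*(-10)))/(-25706) = (-41505 + (196 - 5/4))*(-1/25706) = (-41505 + 779/4)*(-1/25706) = -165241/4*(-1/25706) = 165241/102824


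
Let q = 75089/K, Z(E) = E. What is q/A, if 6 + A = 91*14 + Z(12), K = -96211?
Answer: -75089/123150080 ≈ -0.00060974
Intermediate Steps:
A = 1280 (A = -6 + (91*14 + 12) = -6 + (1274 + 12) = -6 + 1286 = 1280)
q = -75089/96211 (q = 75089/(-96211) = 75089*(-1/96211) = -75089/96211 ≈ -0.78046)
q/A = -75089/96211/1280 = -75089/96211*1/1280 = -75089/123150080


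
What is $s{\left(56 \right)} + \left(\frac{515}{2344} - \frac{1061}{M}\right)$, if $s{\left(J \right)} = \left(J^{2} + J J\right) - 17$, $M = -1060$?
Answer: $\frac{3886114021}{621160} \approx 6256.2$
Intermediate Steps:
$s{\left(J \right)} = -17 + 2 J^{2}$ ($s{\left(J \right)} = \left(J^{2} + J^{2}\right) - 17 = 2 J^{2} - 17 = -17 + 2 J^{2}$)
$s{\left(56 \right)} + \left(\frac{515}{2344} - \frac{1061}{M}\right) = \left(-17 + 2 \cdot 56^{2}\right) + \left(\frac{515}{2344} - \frac{1061}{-1060}\right) = \left(-17 + 2 \cdot 3136\right) + \left(515 \cdot \frac{1}{2344} - - \frac{1061}{1060}\right) = \left(-17 + 6272\right) + \left(\frac{515}{2344} + \frac{1061}{1060}\right) = 6255 + \frac{758221}{621160} = \frac{3886114021}{621160}$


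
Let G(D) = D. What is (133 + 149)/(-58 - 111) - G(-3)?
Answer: 225/169 ≈ 1.3314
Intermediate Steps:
(133 + 149)/(-58 - 111) - G(-3) = (133 + 149)/(-58 - 111) - 1*(-3) = 282/(-169) + 3 = 282*(-1/169) + 3 = -282/169 + 3 = 225/169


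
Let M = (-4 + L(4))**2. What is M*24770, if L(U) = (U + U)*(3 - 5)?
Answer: 9908000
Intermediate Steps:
L(U) = -4*U (L(U) = (2*U)*(-2) = -4*U)
M = 400 (M = (-4 - 4*4)**2 = (-4 - 16)**2 = (-20)**2 = 400)
M*24770 = 400*24770 = 9908000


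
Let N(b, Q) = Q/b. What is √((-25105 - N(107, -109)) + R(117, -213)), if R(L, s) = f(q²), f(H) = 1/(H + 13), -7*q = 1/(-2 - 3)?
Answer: I*√72899114055255282/1704082 ≈ 158.44*I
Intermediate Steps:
q = 1/35 (q = -1/(7*(-2 - 3)) = -⅐/(-5) = -⅐*(-⅕) = 1/35 ≈ 0.028571)
f(H) = 1/(13 + H)
R(L, s) = 1225/15926 (R(L, s) = 1/(13 + (1/35)²) = 1/(13 + 1/1225) = 1/(15926/1225) = 1225/15926)
√((-25105 - N(107, -109)) + R(117, -213)) = √((-25105 - (-109)/107) + 1225/15926) = √((-25105 - 1*(-109/107)) + 1225/15926) = √((-25105 + 109/107) + 1225/15926) = √(-2686126/107 + 1225/15926) = √(-42779111601/1704082) = I*√72899114055255282/1704082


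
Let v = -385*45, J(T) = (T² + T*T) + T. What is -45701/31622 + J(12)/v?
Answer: -10683419/7304682 ≈ -1.4625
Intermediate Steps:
J(T) = T + 2*T² (J(T) = (T² + T²) + T = 2*T² + T = T + 2*T²)
v = -17325
-45701/31622 + J(12)/v = -45701/31622 + (12*(1 + 2*12))/(-17325) = -45701*1/31622 + (12*(1 + 24))*(-1/17325) = -45701/31622 + (12*25)*(-1/17325) = -45701/31622 + 300*(-1/17325) = -45701/31622 - 4/231 = -10683419/7304682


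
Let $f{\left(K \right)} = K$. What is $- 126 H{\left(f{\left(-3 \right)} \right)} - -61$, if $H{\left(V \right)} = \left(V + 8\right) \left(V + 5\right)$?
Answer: $-1199$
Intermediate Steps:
$H{\left(V \right)} = \left(5 + V\right) \left(8 + V\right)$ ($H{\left(V \right)} = \left(8 + V\right) \left(5 + V\right) = \left(5 + V\right) \left(8 + V\right)$)
$- 126 H{\left(f{\left(-3 \right)} \right)} - -61 = - 126 \left(40 + \left(-3\right)^{2} + 13 \left(-3\right)\right) - -61 = - 126 \left(40 + 9 - 39\right) + 61 = \left(-126\right) 10 + 61 = -1260 + 61 = -1199$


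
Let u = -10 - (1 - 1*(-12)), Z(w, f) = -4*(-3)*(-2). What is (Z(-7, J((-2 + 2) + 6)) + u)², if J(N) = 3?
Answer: 2209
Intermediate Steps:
Z(w, f) = -24 (Z(w, f) = 12*(-2) = -24)
u = -23 (u = -10 - (1 + 12) = -10 - 1*13 = -10 - 13 = -23)
(Z(-7, J((-2 + 2) + 6)) + u)² = (-24 - 23)² = (-47)² = 2209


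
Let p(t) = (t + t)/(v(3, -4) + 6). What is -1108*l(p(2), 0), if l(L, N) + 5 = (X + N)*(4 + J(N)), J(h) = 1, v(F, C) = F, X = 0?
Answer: 5540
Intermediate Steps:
p(t) = 2*t/9 (p(t) = (t + t)/(3 + 6) = (2*t)/9 = (2*t)*(1/9) = 2*t/9)
l(L, N) = -5 + 5*N (l(L, N) = -5 + (0 + N)*(4 + 1) = -5 + N*5 = -5 + 5*N)
-1108*l(p(2), 0) = -1108*(-5 + 5*0) = -1108*(-5 + 0) = -1108*(-5) = 5540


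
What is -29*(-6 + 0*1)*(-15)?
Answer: -2610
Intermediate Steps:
-29*(-6 + 0*1)*(-15) = -29*(-6 + 0)*(-15) = -29*(-6)*(-15) = 174*(-15) = -2610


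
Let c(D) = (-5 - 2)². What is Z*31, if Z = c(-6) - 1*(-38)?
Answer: 2697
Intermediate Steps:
c(D) = 49 (c(D) = (-7)² = 49)
Z = 87 (Z = 49 - 1*(-38) = 49 + 38 = 87)
Z*31 = 87*31 = 2697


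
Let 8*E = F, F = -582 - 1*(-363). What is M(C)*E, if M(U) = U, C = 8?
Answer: -219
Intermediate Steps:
F = -219 (F = -582 + 363 = -219)
E = -219/8 (E = (1/8)*(-219) = -219/8 ≈ -27.375)
M(C)*E = 8*(-219/8) = -219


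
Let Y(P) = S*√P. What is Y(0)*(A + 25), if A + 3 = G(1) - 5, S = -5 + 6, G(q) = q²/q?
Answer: 0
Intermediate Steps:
G(q) = q
S = 1
Y(P) = √P (Y(P) = 1*√P = √P)
A = -7 (A = -3 + (1 - 5) = -3 - 4 = -7)
Y(0)*(A + 25) = √0*(-7 + 25) = 0*18 = 0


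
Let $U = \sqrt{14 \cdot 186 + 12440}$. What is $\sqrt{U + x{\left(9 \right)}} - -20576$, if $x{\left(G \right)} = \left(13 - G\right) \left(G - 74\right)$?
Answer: $20576 + \sqrt{-260 + 2 \sqrt{3761}} \approx 20576.0 + 11.719 i$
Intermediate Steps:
$x{\left(G \right)} = \left(-74 + G\right) \left(13 - G\right)$ ($x{\left(G \right)} = \left(13 - G\right) \left(-74 + G\right) = \left(-74 + G\right) \left(13 - G\right)$)
$U = 2 \sqrt{3761}$ ($U = \sqrt{2604 + 12440} = \sqrt{15044} = 2 \sqrt{3761} \approx 122.65$)
$\sqrt{U + x{\left(9 \right)}} - -20576 = \sqrt{2 \sqrt{3761} - 260} - -20576 = \sqrt{2 \sqrt{3761} - 260} + 20576 = \sqrt{-260 + 2 \sqrt{3761}} + 20576 = 20576 + \sqrt{-260 + 2 \sqrt{3761}}$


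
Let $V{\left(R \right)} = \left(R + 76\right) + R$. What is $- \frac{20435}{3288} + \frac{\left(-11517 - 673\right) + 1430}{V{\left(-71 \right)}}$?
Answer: $\frac{1890565}{12056} \approx 156.82$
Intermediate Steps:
$V{\left(R \right)} = 76 + 2 R$ ($V{\left(R \right)} = \left(76 + R\right) + R = 76 + 2 R$)
$- \frac{20435}{3288} + \frac{\left(-11517 - 673\right) + 1430}{V{\left(-71 \right)}} = - \frac{20435}{3288} + \frac{\left(-11517 - 673\right) + 1430}{76 + 2 \left(-71\right)} = \left(-20435\right) \frac{1}{3288} + \frac{-12190 + 1430}{76 - 142} = - \frac{20435}{3288} - \frac{10760}{-66} = - \frac{20435}{3288} - - \frac{5380}{33} = - \frac{20435}{3288} + \frac{5380}{33} = \frac{1890565}{12056}$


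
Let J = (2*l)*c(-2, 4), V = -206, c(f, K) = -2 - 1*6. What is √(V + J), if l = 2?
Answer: I*√238 ≈ 15.427*I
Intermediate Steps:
c(f, K) = -8 (c(f, K) = -2 - 6 = -8)
J = -32 (J = (2*2)*(-8) = 4*(-8) = -32)
√(V + J) = √(-206 - 32) = √(-238) = I*√238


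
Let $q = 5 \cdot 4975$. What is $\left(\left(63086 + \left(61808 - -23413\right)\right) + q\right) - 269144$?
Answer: $-95962$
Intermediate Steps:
$q = 24875$
$\left(\left(63086 + \left(61808 - -23413\right)\right) + q\right) - 269144 = \left(\left(63086 + \left(61808 - -23413\right)\right) + 24875\right) - 269144 = \left(\left(63086 + \left(61808 + 23413\right)\right) + 24875\right) - 269144 = \left(\left(63086 + 85221\right) + 24875\right) - 269144 = \left(148307 + 24875\right) - 269144 = 173182 - 269144 = -95962$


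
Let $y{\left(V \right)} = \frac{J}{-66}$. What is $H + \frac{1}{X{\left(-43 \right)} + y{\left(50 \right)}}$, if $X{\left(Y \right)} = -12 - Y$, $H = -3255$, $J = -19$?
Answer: $- \frac{6721509}{2065} \approx -3255.0$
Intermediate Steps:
$y{\left(V \right)} = \frac{19}{66}$ ($y{\left(V \right)} = - \frac{19}{-66} = \left(-19\right) \left(- \frac{1}{66}\right) = \frac{19}{66}$)
$H + \frac{1}{X{\left(-43 \right)} + y{\left(50 \right)}} = -3255 + \frac{1}{\left(-12 - -43\right) + \frac{19}{66}} = -3255 + \frac{1}{\left(-12 + 43\right) + \frac{19}{66}} = -3255 + \frac{1}{31 + \frac{19}{66}} = -3255 + \frac{1}{\frac{2065}{66}} = -3255 + \frac{66}{2065} = - \frac{6721509}{2065}$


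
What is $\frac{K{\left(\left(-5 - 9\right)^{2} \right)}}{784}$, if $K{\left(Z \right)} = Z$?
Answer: $\frac{1}{4} \approx 0.25$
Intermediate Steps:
$\frac{K{\left(\left(-5 - 9\right)^{2} \right)}}{784} = \frac{\left(-5 - 9\right)^{2}}{784} = \left(-5 - 9\right)^{2} \cdot \frac{1}{784} = \left(-14\right)^{2} \cdot \frac{1}{784} = 196 \cdot \frac{1}{784} = \frac{1}{4}$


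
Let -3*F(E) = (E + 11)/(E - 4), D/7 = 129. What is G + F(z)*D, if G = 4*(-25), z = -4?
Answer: 1307/8 ≈ 163.38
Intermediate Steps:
D = 903 (D = 7*129 = 903)
F(E) = -(11 + E)/(3*(-4 + E)) (F(E) = -(E + 11)/(3*(E - 4)) = -(11 + E)/(3*(-4 + E)))
G = -100
G + F(z)*D = -100 + ((-11 - 1*(-4))/(3*(-4 - 4)))*903 = -100 + ((1/3)*(-11 + 4)/(-8))*903 = -100 + ((1/3)*(-1/8)*(-7))*903 = -100 + (7/24)*903 = -100 + 2107/8 = 1307/8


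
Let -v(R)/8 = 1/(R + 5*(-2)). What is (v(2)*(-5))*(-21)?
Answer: 105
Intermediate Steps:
v(R) = -8/(-10 + R) (v(R) = -8/(R + 5*(-2)) = -8/(R - 10) = -8/(-10 + R))
(v(2)*(-5))*(-21) = (-8/(-10 + 2)*(-5))*(-21) = (-8/(-8)*(-5))*(-21) = (-8*(-⅛)*(-5))*(-21) = (1*(-5))*(-21) = -5*(-21) = 105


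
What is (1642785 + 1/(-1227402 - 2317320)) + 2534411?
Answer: 14806998559511/3544722 ≈ 4.1772e+6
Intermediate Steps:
(1642785 + 1/(-1227402 - 2317320)) + 2534411 = (1642785 + 1/(-3544722)) + 2534411 = (1642785 - 1/3544722) + 2534411 = 5823216130769/3544722 + 2534411 = 14806998559511/3544722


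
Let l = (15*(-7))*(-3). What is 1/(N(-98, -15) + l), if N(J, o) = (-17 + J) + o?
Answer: 1/185 ≈ 0.0054054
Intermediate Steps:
N(J, o) = -17 + J + o
l = 315 (l = -105*(-3) = 315)
1/(N(-98, -15) + l) = 1/((-17 - 98 - 15) + 315) = 1/(-130 + 315) = 1/185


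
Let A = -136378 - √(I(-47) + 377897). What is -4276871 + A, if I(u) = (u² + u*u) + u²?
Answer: -4413249 - 2*√96131 ≈ -4.4139e+6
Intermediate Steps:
I(u) = 3*u² (I(u) = (u² + u²) + u² = 2*u² + u² = 3*u²)
A = -136378 - 2*√96131 (A = -136378 - √(3*(-47)² + 377897) = -136378 - √(3*2209 + 377897) = -136378 - √(6627 + 377897) = -136378 - √384524 = -136378 - 2*√96131 ≈ -1.3700e+5)
-4276871 + A = -4276871 + (-136378 - 2*√96131) = -4413249 - 2*√96131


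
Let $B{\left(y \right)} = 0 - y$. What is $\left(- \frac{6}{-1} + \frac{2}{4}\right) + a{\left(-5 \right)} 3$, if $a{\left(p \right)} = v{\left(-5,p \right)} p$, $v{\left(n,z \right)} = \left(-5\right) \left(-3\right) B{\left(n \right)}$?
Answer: $- \frac{2237}{2} \approx -1118.5$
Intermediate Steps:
$B{\left(y \right)} = - y$
$v{\left(n,z \right)} = - 15 n$ ($v{\left(n,z \right)} = \left(-5\right) \left(-3\right) \left(- n\right) = 15 \left(- n\right) = - 15 n$)
$a{\left(p \right)} = 75 p$ ($a{\left(p \right)} = \left(-15\right) \left(-5\right) p = 75 p$)
$\left(- \frac{6}{-1} + \frac{2}{4}\right) + a{\left(-5 \right)} 3 = \left(- \frac{6}{-1} + \frac{2}{4}\right) + 75 \left(-5\right) 3 = \left(\left(-6\right) \left(-1\right) + 2 \cdot \frac{1}{4}\right) - 1125 = \left(6 + \frac{1}{2}\right) - 1125 = \frac{13}{2} - 1125 = - \frac{2237}{2}$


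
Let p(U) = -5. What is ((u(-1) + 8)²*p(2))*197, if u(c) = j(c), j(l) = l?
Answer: -48265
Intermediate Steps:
u(c) = c
((u(-1) + 8)²*p(2))*197 = ((-1 + 8)²*(-5))*197 = (7²*(-5))*197 = (49*(-5))*197 = -245*197 = -48265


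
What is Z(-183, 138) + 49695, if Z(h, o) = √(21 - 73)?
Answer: 49695 + 2*I*√13 ≈ 49695.0 + 7.2111*I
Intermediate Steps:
Z(h, o) = 2*I*√13 (Z(h, o) = √(-52) = 2*I*√13)
Z(-183, 138) + 49695 = 2*I*√13 + 49695 = 49695 + 2*I*√13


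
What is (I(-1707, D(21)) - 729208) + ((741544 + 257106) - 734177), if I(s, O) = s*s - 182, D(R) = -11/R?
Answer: 2448932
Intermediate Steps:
I(s, O) = -182 + s² (I(s, O) = s² - 182 = -182 + s²)
(I(-1707, D(21)) - 729208) + ((741544 + 257106) - 734177) = ((-182 + (-1707)²) - 729208) + ((741544 + 257106) - 734177) = ((-182 + 2913849) - 729208) + (998650 - 734177) = (2913667 - 729208) + 264473 = 2184459 + 264473 = 2448932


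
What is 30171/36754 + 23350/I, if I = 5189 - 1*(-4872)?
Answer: 1161756331/369781994 ≈ 3.1417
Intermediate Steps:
I = 10061 (I = 5189 + 4872 = 10061)
30171/36754 + 23350/I = 30171/36754 + 23350/10061 = 1161756331/369781994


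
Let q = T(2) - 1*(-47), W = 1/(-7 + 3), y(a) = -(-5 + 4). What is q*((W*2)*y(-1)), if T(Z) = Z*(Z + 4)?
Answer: -59/2 ≈ -29.500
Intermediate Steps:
y(a) = 1 (y(a) = -1*(-1) = 1)
W = -¼ (W = 1/(-4) = -¼ ≈ -0.25000)
T(Z) = Z*(4 + Z)
q = 59 (q = 2*(4 + 2) - 1*(-47) = 2*6 + 47 = 12 + 47 = 59)
q*((W*2)*y(-1)) = 59*(-¼*2*1) = 59*(-½*1) = 59*(-½) = -59/2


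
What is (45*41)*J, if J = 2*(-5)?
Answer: -18450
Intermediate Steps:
J = -10
(45*41)*J = (45*41)*(-10) = 1845*(-10) = -18450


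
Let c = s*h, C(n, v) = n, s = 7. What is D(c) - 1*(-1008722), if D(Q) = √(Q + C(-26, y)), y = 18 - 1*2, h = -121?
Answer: 1008722 + 3*I*√97 ≈ 1.0087e+6 + 29.547*I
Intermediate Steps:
y = 16 (y = 18 - 2 = 16)
c = -847 (c = 7*(-121) = -847)
D(Q) = √(-26 + Q) (D(Q) = √(Q - 26) = √(-26 + Q))
D(c) - 1*(-1008722) = √(-26 - 847) - 1*(-1008722) = √(-873) + 1008722 = 3*I*√97 + 1008722 = 1008722 + 3*I*√97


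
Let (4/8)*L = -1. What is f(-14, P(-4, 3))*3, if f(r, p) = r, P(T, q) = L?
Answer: -42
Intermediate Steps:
L = -2 (L = 2*(-1) = -2)
P(T, q) = -2
f(-14, P(-4, 3))*3 = -14*3 = -42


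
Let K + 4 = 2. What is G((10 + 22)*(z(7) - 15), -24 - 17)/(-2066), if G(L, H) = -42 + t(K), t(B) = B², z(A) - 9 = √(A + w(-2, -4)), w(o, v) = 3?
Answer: 19/1033 ≈ 0.018393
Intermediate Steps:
K = -2 (K = -4 + 2 = -2)
z(A) = 9 + √(3 + A) (z(A) = 9 + √(A + 3) = 9 + √(3 + A))
G(L, H) = -38 (G(L, H) = -42 + (-2)² = -42 + 4 = -38)
G((10 + 22)*(z(7) - 15), -24 - 17)/(-2066) = -38/(-2066) = -38*(-1/2066) = 19/1033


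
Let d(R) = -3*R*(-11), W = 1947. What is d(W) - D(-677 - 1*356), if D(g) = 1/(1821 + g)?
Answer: 50629787/788 ≈ 64251.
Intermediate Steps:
d(R) = 33*R
d(W) - D(-677 - 1*356) = 33*1947 - 1/(1821 + (-677 - 1*356)) = 64251 - 1/(1821 + (-677 - 356)) = 64251 - 1/(1821 - 1033) = 64251 - 1/788 = 50629787/788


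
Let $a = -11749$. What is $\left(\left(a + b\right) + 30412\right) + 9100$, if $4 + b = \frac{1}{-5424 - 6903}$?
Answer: $\frac{342185192}{12327} \approx 27759.0$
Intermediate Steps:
$b = - \frac{49309}{12327}$ ($b = -4 + \frac{1}{-5424 - 6903} = -4 + \frac{1}{-12327} = -4 - \frac{1}{12327} = - \frac{49309}{12327} \approx -4.0001$)
$\left(\left(a + b\right) + 30412\right) + 9100 = \left(\left(-11749 - \frac{49309}{12327}\right) + 30412\right) + 9100 = \left(- \frac{144879232}{12327} + 30412\right) + 9100 = \frac{230009492}{12327} + 9100 = \frac{342185192}{12327}$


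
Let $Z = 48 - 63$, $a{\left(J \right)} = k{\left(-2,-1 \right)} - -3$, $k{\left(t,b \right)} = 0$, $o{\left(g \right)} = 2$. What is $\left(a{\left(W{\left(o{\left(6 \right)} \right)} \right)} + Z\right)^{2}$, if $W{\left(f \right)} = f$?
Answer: $144$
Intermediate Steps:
$a{\left(J \right)} = 3$ ($a{\left(J \right)} = 0 - -3 = 0 + 3 = 3$)
$Z = -15$
$\left(a{\left(W{\left(o{\left(6 \right)} \right)} \right)} + Z\right)^{2} = \left(3 - 15\right)^{2} = \left(-12\right)^{2} = 144$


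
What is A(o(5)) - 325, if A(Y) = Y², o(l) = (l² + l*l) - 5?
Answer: 1700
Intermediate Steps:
o(l) = -5 + 2*l² (o(l) = (l² + l²) - 5 = 2*l² - 5 = -5 + 2*l²)
A(o(5)) - 325 = (-5 + 2*5²)² - 325 = (-5 + 2*25)² - 325 = (-5 + 50)² - 325 = 45² - 325 = 2025 - 325 = 1700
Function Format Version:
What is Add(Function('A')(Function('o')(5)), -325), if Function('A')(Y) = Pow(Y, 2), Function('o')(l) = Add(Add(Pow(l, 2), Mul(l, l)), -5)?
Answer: 1700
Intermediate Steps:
Function('o')(l) = Add(-5, Mul(2, Pow(l, 2))) (Function('o')(l) = Add(Add(Pow(l, 2), Pow(l, 2)), -5) = Add(Mul(2, Pow(l, 2)), -5) = Add(-5, Mul(2, Pow(l, 2))))
Add(Function('A')(Function('o')(5)), -325) = Add(Pow(Add(-5, Mul(2, Pow(5, 2))), 2), -325) = Add(Pow(Add(-5, Mul(2, 25)), 2), -325) = Add(Pow(Add(-5, 50), 2), -325) = Add(Pow(45, 2), -325) = Add(2025, -325) = 1700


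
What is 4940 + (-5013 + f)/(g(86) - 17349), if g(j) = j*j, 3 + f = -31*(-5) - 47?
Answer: 49172728/9953 ≈ 4940.5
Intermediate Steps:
f = 105 (f = -3 + (-31*(-5) - 47) = -3 + (155 - 47) = -3 + 108 = 105)
g(j) = j**2
4940 + (-5013 + f)/(g(86) - 17349) = 4940 + (-5013 + 105)/(86**2 - 17349) = 4940 - 4908/(7396 - 17349) = 4940 - 4908/(-9953) = 4940 - 4908*(-1/9953) = 4940 + 4908/9953 = 49172728/9953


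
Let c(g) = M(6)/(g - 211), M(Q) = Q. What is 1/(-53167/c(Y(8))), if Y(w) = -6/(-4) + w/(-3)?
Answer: 36/67681591 ≈ 5.3190e-7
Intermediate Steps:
Y(w) = 3/2 - w/3 (Y(w) = -6*(-¼) + w*(-⅓) = 3/2 - w/3)
c(g) = 6/(-211 + g) (c(g) = 6/(g - 211) = 6/(-211 + g))
1/(-53167/c(Y(8))) = 1/(-53167/(6/(-211 + (3/2 - ⅓*8)))) = 1/(-53167/(6/(-211 + (3/2 - 8/3)))) = 1/(-53167/(6/(-211 - 7/6))) = 1/(-53167/(6/(-1273/6))) = 1/(-53167/(6*(-6/1273))) = 1/(-53167/(-36/1273)) = 1/(-53167*(-1273/36)) = 1/(67681591/36) = 36/67681591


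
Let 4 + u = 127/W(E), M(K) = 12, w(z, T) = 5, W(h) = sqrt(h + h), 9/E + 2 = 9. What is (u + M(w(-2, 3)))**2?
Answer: 114055/18 + 1016*sqrt(14)/3 ≈ 7603.6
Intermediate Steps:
E = 9/7 (E = 9/(-2 + 9) = 9/7 ≈ 1.2857)
W(h) = sqrt(2)*sqrt(h) (W(h) = sqrt(2*h) = sqrt(2)*sqrt(h))
u = -4 + 127*sqrt(14)/6 (u = -4 + 127/((sqrt(2)*sqrt(9/7))) = -4 + 127/((sqrt(2)*(3*sqrt(7)/7))) = -4 + 127/((3*sqrt(14)/7)) = -4 + 127*(sqrt(14)/6) = -4 + 127*sqrt(14)/6 ≈ 75.198)
(u + M(w(-2, 3)))**2 = ((-4 + 127*sqrt(14)/6) + 12)**2 = (8 + 127*sqrt(14)/6)**2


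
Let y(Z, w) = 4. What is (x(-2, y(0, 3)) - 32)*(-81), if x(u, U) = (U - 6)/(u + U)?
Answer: 2673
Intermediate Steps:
x(u, U) = (-6 + U)/(U + u)
(x(-2, y(0, 3)) - 32)*(-81) = ((-6 + 4)/(4 - 2) - 32)*(-81) = (-2/2 - 32)*(-81) = ((1/2)*(-2) - 32)*(-81) = (-1 - 32)*(-81) = -33*(-81) = 2673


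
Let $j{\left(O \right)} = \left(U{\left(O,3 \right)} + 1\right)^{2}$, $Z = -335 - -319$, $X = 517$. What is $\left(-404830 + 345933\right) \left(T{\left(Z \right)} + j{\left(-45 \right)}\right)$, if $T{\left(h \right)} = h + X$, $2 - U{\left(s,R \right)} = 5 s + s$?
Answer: $-4419041910$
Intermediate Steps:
$U{\left(s,R \right)} = 2 - 6 s$ ($U{\left(s,R \right)} = 2 - \left(5 s + s\right) = 2 - 6 s$)
$Z = -16$ ($Z = -335 + 319 = -16$)
$T{\left(h \right)} = 517 + h$ ($T{\left(h \right)} = h + 517 = 517 + h$)
$j{\left(O \right)} = \left(3 - 6 O\right)^{2}$ ($j{\left(O \right)} = \left(\left(2 - 6 O\right) + 1\right)^{2} = \left(3 - 6 O\right)^{2}$)
$\left(-404830 + 345933\right) \left(T{\left(Z \right)} + j{\left(-45 \right)}\right) = \left(-404830 + 345933\right) \left(\left(517 - 16\right) + 9 \left(-1 + 2 \left(-45\right)\right)^{2}\right) = - 58897 \left(501 + 9 \left(-1 - 90\right)^{2}\right) = - 58897 \left(501 + 9 \left(-91\right)^{2}\right) = - 58897 \left(501 + 9 \cdot 8281\right) = - 58897 \left(501 + 74529\right) = \left(-58897\right) 75030 = -4419041910$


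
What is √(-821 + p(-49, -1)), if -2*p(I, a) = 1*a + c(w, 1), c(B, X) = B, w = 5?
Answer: I*√823 ≈ 28.688*I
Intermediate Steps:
p(I, a) = -5/2 - a/2 (p(I, a) = -(1*a + 5)/2 = -(a + 5)/2 = -(5 + a)/2 = -5/2 - a/2)
√(-821 + p(-49, -1)) = √(-821 + (-5/2 - ½*(-1))) = √(-821 + (-5/2 + ½)) = √(-821 - 2) = √(-823) = I*√823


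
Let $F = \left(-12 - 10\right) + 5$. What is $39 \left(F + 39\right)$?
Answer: $858$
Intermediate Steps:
$F = -17$ ($F = -22 + 5 = -17$)
$39 \left(F + 39\right) = 39 \left(-17 + 39\right) = 39 \cdot 22 = 858$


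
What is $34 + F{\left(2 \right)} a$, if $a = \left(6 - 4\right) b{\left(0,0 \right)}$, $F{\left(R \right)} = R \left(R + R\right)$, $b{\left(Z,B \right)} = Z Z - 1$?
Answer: $18$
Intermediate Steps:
$b{\left(Z,B \right)} = -1 + Z^{2}$ ($b{\left(Z,B \right)} = Z^{2} - 1 = -1 + Z^{2}$)
$F{\left(R \right)} = 2 R^{2}$ ($F{\left(R \right)} = R 2 R = 2 R^{2}$)
$a = -2$ ($a = \left(6 - 4\right) \left(-1 + 0^{2}\right) = 2 \left(-1 + 0\right) = 2 \left(-1\right) = -2$)
$34 + F{\left(2 \right)} a = 34 + 2 \cdot 2^{2} \left(-2\right) = 34 + 2 \cdot 4 \left(-2\right) = 34 + 8 \left(-2\right) = 34 - 16 = 18$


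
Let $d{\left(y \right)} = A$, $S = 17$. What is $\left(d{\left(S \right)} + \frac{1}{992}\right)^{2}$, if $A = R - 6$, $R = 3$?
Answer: $\frac{8850625}{984064} \approx 8.994$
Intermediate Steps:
$A = -3$ ($A = 3 - 6 = -3$)
$d{\left(y \right)} = -3$
$\left(d{\left(S \right)} + \frac{1}{992}\right)^{2} = \left(-3 + \frac{1}{992}\right)^{2} = \left(- \frac{2975}{992}\right)^{2} = \frac{8850625}{984064}$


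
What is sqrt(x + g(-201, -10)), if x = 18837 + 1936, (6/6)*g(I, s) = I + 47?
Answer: 3*sqrt(2291) ≈ 143.59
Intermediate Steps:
g(I, s) = 47 + I (g(I, s) = I + 47 = 47 + I)
x = 20773
sqrt(x + g(-201, -10)) = sqrt(20773 + (47 - 201)) = sqrt(20773 - 154) = sqrt(20619) = 3*sqrt(2291)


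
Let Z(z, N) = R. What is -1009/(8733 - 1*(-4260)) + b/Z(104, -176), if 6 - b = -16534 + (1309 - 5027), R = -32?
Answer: -131622241/207888 ≈ -633.14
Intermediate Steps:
Z(z, N) = -32
b = 20258 (b = 6 - (-16534 + (1309 - 5027)) = 6 - (-16534 - 3718) = 6 - 1*(-20252) = 6 + 20252 = 20258)
-1009/(8733 - 1*(-4260)) + b/Z(104, -176) = -1009/(8733 - 1*(-4260)) + 20258/(-32) = -1009/(8733 + 4260) + 20258*(-1/32) = -1009/12993 - 10129/16 = -131622241/207888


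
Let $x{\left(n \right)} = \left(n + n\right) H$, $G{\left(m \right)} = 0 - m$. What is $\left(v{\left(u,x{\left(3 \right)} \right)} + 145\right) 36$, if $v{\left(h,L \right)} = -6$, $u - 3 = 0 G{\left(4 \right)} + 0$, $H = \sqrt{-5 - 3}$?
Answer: $5004$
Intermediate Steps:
$G{\left(m \right)} = - m$
$H = 2 i \sqrt{2}$ ($H = \sqrt{-8} = 2 i \sqrt{2} \approx 2.8284 i$)
$x{\left(n \right)} = 4 i n \sqrt{2}$ ($x{\left(n \right)} = \left(n + n\right) 2 i \sqrt{2} = 2 n 2 i \sqrt{2} = 4 i n \sqrt{2}$)
$u = 3$ ($u = 3 + \left(0 \left(\left(-1\right) 4\right) + 0\right) = 3 + \left(0 \left(-4\right) + 0\right) = 3 + \left(0 + 0\right) = 3 + 0 = 3$)
$\left(v{\left(u,x{\left(3 \right)} \right)} + 145\right) 36 = \left(-6 + 145\right) 36 = 139 \cdot 36 = 5004$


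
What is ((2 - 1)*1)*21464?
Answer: 21464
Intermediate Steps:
((2 - 1)*1)*21464 = (1*1)*21464 = 1*21464 = 21464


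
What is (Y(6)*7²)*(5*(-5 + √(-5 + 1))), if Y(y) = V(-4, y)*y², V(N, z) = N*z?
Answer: 1058400 - 423360*I ≈ 1.0584e+6 - 4.2336e+5*I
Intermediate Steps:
Y(y) = -4*y³ (Y(y) = (-4*y)*y² = -4*y³)
(Y(6)*7²)*(5*(-5 + √(-5 + 1))) = (-4*6³*7²)*(5*(-5 + √(-5 + 1))) = (-4*216*49)*(5*(-5 + √(-4))) = (-864*49)*(5*(-5 + 2*I)) = -42336*(-25 + 10*I) = 1058400 - 423360*I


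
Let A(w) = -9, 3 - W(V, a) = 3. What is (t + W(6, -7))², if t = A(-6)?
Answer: 81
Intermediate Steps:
W(V, a) = 0 (W(V, a) = 3 - 1*3 = 3 - 3 = 0)
t = -9
(t + W(6, -7))² = (-9 + 0)² = (-9)² = 81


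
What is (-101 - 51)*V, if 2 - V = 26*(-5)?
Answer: -20064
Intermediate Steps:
V = 132 (V = 2 - 26*(-5) = 2 - 1*(-130) = 2 + 130 = 132)
(-101 - 51)*V = (-101 - 51)*132 = -152*132 = -20064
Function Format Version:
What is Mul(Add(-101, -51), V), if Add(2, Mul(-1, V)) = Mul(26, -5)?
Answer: -20064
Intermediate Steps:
V = 132 (V = Add(2, Mul(-1, Mul(26, -5))) = Add(2, Mul(-1, -130)) = Add(2, 130) = 132)
Mul(Add(-101, -51), V) = Mul(Add(-101, -51), 132) = Mul(-152, 132) = -20064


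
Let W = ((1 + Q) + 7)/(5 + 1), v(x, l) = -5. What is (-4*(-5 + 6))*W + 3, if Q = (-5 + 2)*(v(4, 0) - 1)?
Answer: -43/3 ≈ -14.333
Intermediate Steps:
Q = 18 (Q = (-5 + 2)*(-5 - 1) = -3*(-6) = 18)
W = 13/3 (W = ((1 + 18) + 7)/(5 + 1) = (19 + 7)/6 = 26*(1/6) = 13/3 ≈ 4.3333)
(-4*(-5 + 6))*W + 3 = -4*(-5 + 6)*(13/3) + 3 = -4*1*(13/3) + 3 = -4*13/3 + 3 = -52/3 + 3 = -43/3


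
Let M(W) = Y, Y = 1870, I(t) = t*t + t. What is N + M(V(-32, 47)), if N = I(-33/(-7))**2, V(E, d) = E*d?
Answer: 6232270/2401 ≈ 2595.7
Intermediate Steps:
I(t) = t + t**2 (I(t) = t**2 + t = t + t**2)
N = 1742400/2401 (N = ((-33/(-7))*(1 - 33/(-7)))**2 = ((-33*(-1/7))*(1 - 33*(-1/7)))**2 = (33*(1 + 33/7)/7)**2 = ((33/7)*(40/7))**2 = (1320/49)**2 = 1742400/2401 ≈ 725.70)
M(W) = 1870
N + M(V(-32, 47)) = 1742400/2401 + 1870 = 6232270/2401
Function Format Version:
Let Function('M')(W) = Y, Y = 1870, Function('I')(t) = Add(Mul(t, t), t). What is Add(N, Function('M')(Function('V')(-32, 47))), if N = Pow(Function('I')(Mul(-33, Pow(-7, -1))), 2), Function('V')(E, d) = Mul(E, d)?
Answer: Rational(6232270, 2401) ≈ 2595.7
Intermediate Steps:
Function('I')(t) = Add(t, Pow(t, 2)) (Function('I')(t) = Add(Pow(t, 2), t) = Add(t, Pow(t, 2)))
N = Rational(1742400, 2401) (N = Pow(Mul(Mul(-33, Pow(-7, -1)), Add(1, Mul(-33, Pow(-7, -1)))), 2) = Pow(Mul(Mul(-33, Rational(-1, 7)), Add(1, Mul(-33, Rational(-1, 7)))), 2) = Pow(Mul(Rational(33, 7), Add(1, Rational(33, 7))), 2) = Pow(Mul(Rational(33, 7), Rational(40, 7)), 2) = Pow(Rational(1320, 49), 2) = Rational(1742400, 2401) ≈ 725.70)
Function('M')(W) = 1870
Add(N, Function('M')(Function('V')(-32, 47))) = Add(Rational(1742400, 2401), 1870) = Rational(6232270, 2401)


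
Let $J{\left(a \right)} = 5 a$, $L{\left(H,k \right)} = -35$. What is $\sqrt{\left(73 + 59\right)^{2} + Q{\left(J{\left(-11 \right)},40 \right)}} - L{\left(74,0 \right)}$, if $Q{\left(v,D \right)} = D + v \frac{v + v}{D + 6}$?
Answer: $35 + \frac{\sqrt{9308031}}{23} \approx 167.65$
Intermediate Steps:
$Q{\left(v,D \right)} = D + \frac{2 v^{2}}{6 + D}$ ($Q{\left(v,D \right)} = D + v \frac{2 v}{6 + D} = D + \frac{2 v^{2}}{6 + D}$)
$\sqrt{\left(73 + 59\right)^{2} + Q{\left(J{\left(-11 \right)},40 \right)}} - L{\left(74,0 \right)} = \sqrt{\left(73 + 59\right)^{2} + \frac{40^{2} + 2 \left(5 \left(-11\right)\right)^{2} + 6 \cdot 40}{6 + 40}} - -35 = \sqrt{132^{2} + \frac{1600 + 2 \left(-55\right)^{2} + 240}{46}} + 35 = \sqrt{17424 + \frac{1600 + 2 \cdot 3025 + 240}{46}} + 35 = \sqrt{17424 + \frac{1600 + 6050 + 240}{46}} + 35 = \sqrt{17424 + \frac{1}{46} \cdot 7890} + 35 = \sqrt{17424 + \frac{3945}{23}} + 35 = \sqrt{\frac{404697}{23}} + 35 = \frac{\sqrt{9308031}}{23} + 35 = 35 + \frac{\sqrt{9308031}}{23}$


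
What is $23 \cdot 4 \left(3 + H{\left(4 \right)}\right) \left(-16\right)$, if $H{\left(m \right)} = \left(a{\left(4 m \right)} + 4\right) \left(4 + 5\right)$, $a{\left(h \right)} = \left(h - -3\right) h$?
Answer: $-4084800$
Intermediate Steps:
$a{\left(h \right)} = h \left(3 + h\right)$ ($a{\left(h \right)} = \left(h + 3\right) h = \left(3 + h\right) h = h \left(3 + h\right)$)
$H{\left(m \right)} = 36 + 36 m \left(3 + 4 m\right)$ ($H{\left(m \right)} = \left(4 m \left(3 + 4 m\right) + 4\right) \left(4 + 5\right) = \left(4 m \left(3 + 4 m\right) + 4\right) 9 = \left(4 + 4 m \left(3 + 4 m\right)\right) 9 = 36 + 36 m \left(3 + 4 m\right)$)
$23 \cdot 4 \left(3 + H{\left(4 \right)}\right) \left(-16\right) = 23 \cdot 4 \left(3 + \left(36 + 36 \cdot 4 \left(3 + 4 \cdot 4\right)\right)\right) \left(-16\right) = 23 \cdot 4 \left(3 + \left(36 + 36 \cdot 4 \left(3 + 16\right)\right)\right) \left(-16\right) = 23 \cdot 4 \left(3 + \left(36 + 36 \cdot 4 \cdot 19\right)\right) \left(-16\right) = 23 \cdot 4 \left(3 + \left(36 + 2736\right)\right) \left(-16\right) = 23 \cdot 4 \left(3 + 2772\right) \left(-16\right) = 23 \cdot 4 \cdot 2775 \left(-16\right) = 23 \cdot 11100 \left(-16\right) = 255300 \left(-16\right) = -4084800$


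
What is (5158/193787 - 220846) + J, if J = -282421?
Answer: -97526596971/193787 ≈ -5.0327e+5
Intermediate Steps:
(5158/193787 - 220846) + J = (5158/193787 - 220846) - 282421 = -42797078644/193787 - 282421 = -97526596971/193787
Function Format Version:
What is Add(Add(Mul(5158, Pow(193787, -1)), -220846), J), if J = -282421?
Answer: Rational(-97526596971, 193787) ≈ -5.0327e+5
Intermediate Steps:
Add(Add(Mul(5158, Pow(193787, -1)), -220846), J) = Add(Add(Mul(5158, Pow(193787, -1)), -220846), -282421) = Add(Add(Mul(5158, Rational(1, 193787)), -220846), -282421) = Add(Add(Rational(5158, 193787), -220846), -282421) = Add(Rational(-42797078644, 193787), -282421) = Rational(-97526596971, 193787)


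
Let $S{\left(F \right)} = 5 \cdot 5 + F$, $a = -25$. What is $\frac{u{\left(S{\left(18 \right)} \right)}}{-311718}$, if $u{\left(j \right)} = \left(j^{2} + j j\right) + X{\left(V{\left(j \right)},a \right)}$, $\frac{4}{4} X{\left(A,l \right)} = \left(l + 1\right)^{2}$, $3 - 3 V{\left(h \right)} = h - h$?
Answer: $- \frac{2137}{155859} \approx -0.013711$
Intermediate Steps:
$V{\left(h \right)} = 1$ ($V{\left(h \right)} = 1 - \frac{h - h}{3} = 1 - 0 = 1 + 0 = 1$)
$X{\left(A,l \right)} = \left(1 + l\right)^{2}$ ($X{\left(A,l \right)} = \left(l + 1\right)^{2} = \left(1 + l\right)^{2}$)
$S{\left(F \right)} = 25 + F$
$u{\left(j \right)} = 576 + 2 j^{2}$ ($u{\left(j \right)} = \left(j^{2} + j j\right) + \left(1 - 25\right)^{2} = \left(j^{2} + j^{2}\right) + \left(-24\right)^{2} = 2 j^{2} + 576 = 576 + 2 j^{2}$)
$\frac{u{\left(S{\left(18 \right)} \right)}}{-311718} = \frac{576 + 2 \left(25 + 18\right)^{2}}{-311718} = \left(576 + 2 \cdot 43^{2}\right) \left(- \frac{1}{311718}\right) = \left(576 + 2 \cdot 1849\right) \left(- \frac{1}{311718}\right) = \left(576 + 3698\right) \left(- \frac{1}{311718}\right) = 4274 \left(- \frac{1}{311718}\right) = - \frac{2137}{155859}$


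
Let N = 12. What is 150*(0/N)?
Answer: 0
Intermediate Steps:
150*(0/N) = 150*(0/12) = 150*(0*(1/12)) = 150*0 = 0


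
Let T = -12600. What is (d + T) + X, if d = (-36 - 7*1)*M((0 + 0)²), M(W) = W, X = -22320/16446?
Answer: -34540320/2741 ≈ -12601.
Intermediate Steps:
X = -3720/2741 (X = -22320*1/16446 = -3720/2741 ≈ -1.3572)
d = 0 (d = (-36 - 7*1)*(0 + 0)² = (-36 - 7)*0² = -43*0 = 0)
(d + T) + X = (0 - 12600) - 3720/2741 = -12600 - 3720/2741 = -34540320/2741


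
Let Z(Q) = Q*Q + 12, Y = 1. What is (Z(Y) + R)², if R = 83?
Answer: 9216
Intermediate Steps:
Z(Q) = 12 + Q² (Z(Q) = Q² + 12 = 12 + Q²)
(Z(Y) + R)² = ((12 + 1²) + 83)² = ((12 + 1) + 83)² = (13 + 83)² = 96² = 9216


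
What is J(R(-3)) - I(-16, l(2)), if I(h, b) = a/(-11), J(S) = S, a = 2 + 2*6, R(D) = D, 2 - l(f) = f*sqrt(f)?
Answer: -19/11 ≈ -1.7273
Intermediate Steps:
l(f) = 2 - f**(3/2) (l(f) = 2 - f*sqrt(f) = 2 - f**(3/2))
a = 14 (a = 2 + 12 = 14)
I(h, b) = -14/11 (I(h, b) = 14/(-11) = 14*(-1/11) = -14/11)
J(R(-3)) - I(-16, l(2)) = -3 - 1*(-14/11) = -3 + 14/11 = -19/11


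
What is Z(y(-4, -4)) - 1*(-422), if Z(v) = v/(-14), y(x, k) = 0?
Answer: 422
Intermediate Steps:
Z(v) = -v/14 (Z(v) = v*(-1/14) = -v/14)
Z(y(-4, -4)) - 1*(-422) = -1/14*0 - 1*(-422) = 0 + 422 = 422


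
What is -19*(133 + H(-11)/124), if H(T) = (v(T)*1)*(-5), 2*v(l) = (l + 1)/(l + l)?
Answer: -6893181/2728 ≈ -2526.8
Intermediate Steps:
v(l) = (1 + l)/(4*l) (v(l) = ((l + 1)/(l + l))/2 = ((1 + l)/((2*l)))/2 = ((1 + l)*(1/(2*l)))/2 = ((1 + l)/(2*l))/2 = (1 + l)/(4*l))
H(T) = -5*(1 + T)/(4*T) (H(T) = (((1 + T)/(4*T))*1)*(-5) = ((1 + T)/(4*T))*(-5) = -5*(1 + T)/(4*T))
-19*(133 + H(-11)/124) = -19*(133 + ((5/4)*(-1 - 1*(-11))/(-11))/124) = -19*(133 + ((5/4)*(-1/11)*(-1 + 11))*(1/124)) = -19*(133 + ((5/4)*(-1/11)*10)*(1/124)) = -19*(133 - 25/22*1/124) = -19*(133 - 25/2728) = -19*362799/2728 = -6893181/2728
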